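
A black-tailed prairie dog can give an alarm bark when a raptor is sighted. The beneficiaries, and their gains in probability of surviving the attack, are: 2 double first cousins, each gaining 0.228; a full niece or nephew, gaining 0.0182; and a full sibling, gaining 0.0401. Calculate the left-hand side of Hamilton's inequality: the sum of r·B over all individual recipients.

0.1386

r to a double first cousin = 1/4 (double first cousins share both grandparent pairs — four paths of length 4: r = 4·(1/2)^4 = 1/4).
r to a full niece or nephew = 1/4 (full aunt/uncle↔niece/nephew: two paths of length 3 through the shared grandparent pair: r = 2·(1/2)^3 = 1/4).
r to a full sibling = 0.5 (full sibs share both parents — two paths of length 2: r = 2·(1/2)^2 = 1/2).
Summing one r·B term per recipient: 2·0.25·0.228 + 1·0.25·0.0182 + 1·0.5·0.0401 = 0.1386.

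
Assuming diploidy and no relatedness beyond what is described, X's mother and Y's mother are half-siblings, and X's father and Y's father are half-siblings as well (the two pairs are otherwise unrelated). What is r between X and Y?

0.125

Relatedness sums over independent paths through distinct common ancestors.
X and Y are related in two ways: half first cousins through their mothers (r = 1/16) and half first cousins through their fathers (r = 1/16).
r = 1/16 + 1/16 = 1/8 = 0.125.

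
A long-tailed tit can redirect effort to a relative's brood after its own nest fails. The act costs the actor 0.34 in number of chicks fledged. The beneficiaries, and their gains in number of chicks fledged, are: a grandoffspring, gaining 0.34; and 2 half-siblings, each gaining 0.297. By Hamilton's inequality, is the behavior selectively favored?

No

Hamilton's rule: the trait is favored when the sum of r·B over every recipient exceeds the actor's cost C.
r to a grandoffspring = 0.25 (two parent–offspring links: r = (1/2)^2 = 1/4).
r to a half-sibling = 0.25 (half-sibs share one parent — one path of length 2: r = (1/2)^2 = 1/4).
Summing one r·B term per recipient: 1·0.25·0.34 + 2·0.25·0.297 = 0.2335.
0.2335 < 0.34: the indirect benefit is less than the cost.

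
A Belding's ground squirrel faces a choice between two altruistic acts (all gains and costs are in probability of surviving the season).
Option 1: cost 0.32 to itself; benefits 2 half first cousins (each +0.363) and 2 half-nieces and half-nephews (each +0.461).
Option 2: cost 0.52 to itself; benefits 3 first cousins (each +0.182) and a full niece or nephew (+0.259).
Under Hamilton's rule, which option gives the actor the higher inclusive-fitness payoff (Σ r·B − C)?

Option 1

Option 1: r to a half first cousin = 0.0625.
Option 1: r to a half-niece or half-nephew = 0.125.
Option 1: Σ r·B − C = (2·0.0625·0.363 + 2·0.125·0.461) − 0.32 = -0.159375.
Option 2: r to a first cousin = 0.125.
Option 2: r to a full niece or nephew = 0.25.
Option 2: Σ r·B − C = (3·0.125·0.182 + 1·0.25·0.259) − 0.52 = -0.387.
Option 1 has the higher net inclusive-fitness payoff.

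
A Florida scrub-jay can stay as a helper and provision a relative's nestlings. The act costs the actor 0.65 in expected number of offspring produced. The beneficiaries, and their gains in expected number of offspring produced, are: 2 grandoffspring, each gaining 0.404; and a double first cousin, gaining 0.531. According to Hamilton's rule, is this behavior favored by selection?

Hamilton's rule: the trait is favored when the sum of r·B over every recipient exceeds the actor's cost C.
r to a grandoffspring = 0.25 (two parent–offspring links: r = (1/2)^2 = 1/4).
r to a double first cousin = 0.25 (double first cousins share both grandparent pairs — four paths of length 4: r = 4·(1/2)^4 = 1/4).
Summing one r·B term per recipient: 2·0.25·0.404 + 1·0.25·0.531 = 0.33475.
0.33475 < 0.65: the indirect benefit is less than the cost.

No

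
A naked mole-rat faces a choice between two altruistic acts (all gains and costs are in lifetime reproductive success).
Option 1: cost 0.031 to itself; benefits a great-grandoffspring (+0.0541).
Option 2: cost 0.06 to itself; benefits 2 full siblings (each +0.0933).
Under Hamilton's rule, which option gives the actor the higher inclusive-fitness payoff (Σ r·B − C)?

Option 2

Option 1: r to a great-grandoffspring = 0.125.
Option 1: Σ r·B − C = (1·0.125·0.0541) − 0.031 = -0.0242375.
Option 2: r to a full sibling = 0.5.
Option 2: Σ r·B − C = (2·0.5·0.0933) − 0.06 = 0.0333.
Option 2 has the higher net inclusive-fitness payoff.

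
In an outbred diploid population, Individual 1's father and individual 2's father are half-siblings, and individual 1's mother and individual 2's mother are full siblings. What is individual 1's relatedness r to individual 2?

Independent pedigree routes through distinct common ancestors add.
Individual 1 and individual 2 are related in two ways: half first cousins through their fathers (r = 1/16) and first cousins through their mothers (r = 1/8).
r = 1/16 + 1/8 = 0.1875.

0.1875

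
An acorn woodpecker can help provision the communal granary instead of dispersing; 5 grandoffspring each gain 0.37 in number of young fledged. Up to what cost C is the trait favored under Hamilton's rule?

r to a grandoffspring = 1/4 (two parent–offspring links: r = (1/2)^2 = 1/4).
Hamilton's rule: n·r·B > C, so the trait is favored while C < n·r·B = 5·0.25·0.37 = 0.4625.

0.4625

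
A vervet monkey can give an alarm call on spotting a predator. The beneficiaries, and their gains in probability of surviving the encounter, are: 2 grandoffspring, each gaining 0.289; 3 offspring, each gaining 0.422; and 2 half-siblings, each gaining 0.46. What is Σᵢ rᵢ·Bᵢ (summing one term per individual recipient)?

1.0075

r to a grandoffspring = 1/4 (two parent–offspring links: r = (1/2)^2 = 1/4).
r to an offspring = 1/2 (one parent–offspring link: r = (1/2)^1 = 1/2).
r to a half-sibling = 1/4 (half-sibs share one parent — one path of length 2: r = (1/2)^2 = 1/4).
Summing one r·B term per recipient: 2·0.25·0.289 + 3·0.5·0.422 + 2·0.25·0.46 = 1.0075.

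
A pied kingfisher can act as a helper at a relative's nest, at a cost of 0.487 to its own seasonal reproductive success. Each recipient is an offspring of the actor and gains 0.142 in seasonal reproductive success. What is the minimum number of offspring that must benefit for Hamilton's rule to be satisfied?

r to an offspring = 1/2 (one parent–offspring link: r = (1/2)^1 = 1/2).
Hamilton's rule: n·r·B > C  ⇒  n > C/(r·B) = 0.487/(0.5·0.142) = 6.859.
The smallest integer exceeding 6.859 is 7.

7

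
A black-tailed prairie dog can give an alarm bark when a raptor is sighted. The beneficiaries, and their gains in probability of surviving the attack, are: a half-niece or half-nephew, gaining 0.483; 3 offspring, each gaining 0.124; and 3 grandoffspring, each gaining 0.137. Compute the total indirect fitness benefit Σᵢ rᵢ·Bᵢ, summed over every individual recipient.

r to a half-niece or half-nephew = 1/8 (half-aunt/uncle↔niece/nephew: one path of length 3: r = (1/2)^3 = 1/8).
r to an offspring = 0.5 (one parent–offspring link: r = (1/2)^1 = 1/2).
r to a grandoffspring = 0.25 (two parent–offspring links: r = (1/2)^2 = 1/4).
Summing one r·B term per recipient: 1·0.125·0.483 + 3·0.5·0.124 + 3·0.25·0.137 = 0.349125.

0.349125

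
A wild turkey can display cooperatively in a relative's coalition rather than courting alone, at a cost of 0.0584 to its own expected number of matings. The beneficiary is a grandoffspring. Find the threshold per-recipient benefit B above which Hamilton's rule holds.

r to a grandoffspring = 0.25 (two parent–offspring links: r = (1/2)^2 = 1/4).
Hamilton's rule with n recipients of equal r: n·r·B > C, so B > C/(n·r) = 0.0584/(1·0.25) = 0.2336.

0.2336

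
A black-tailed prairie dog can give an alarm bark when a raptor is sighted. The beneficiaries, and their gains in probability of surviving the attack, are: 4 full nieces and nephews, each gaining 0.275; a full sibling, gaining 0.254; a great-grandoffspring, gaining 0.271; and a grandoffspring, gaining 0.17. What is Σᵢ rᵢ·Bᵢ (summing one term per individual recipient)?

r to a full niece or nephew = 1/4 (full aunt/uncle↔niece/nephew: two paths of length 3 through the shared grandparent pair: r = 2·(1/2)^3 = 1/4).
r to a full sibling = 0.5 (full sibs share both parents — two paths of length 2: r = 2·(1/2)^2 = 1/2).
r to a great-grandoffspring = 1/8 (three parent–offspring links: r = (1/2)^3 = 1/8).
r to a grandoffspring = 1/4 (two parent–offspring links: r = (1/2)^2 = 1/4).
Summing one r·B term per recipient: 4·0.25·0.275 + 1·0.5·0.254 + 1·0.125·0.271 + 1·0.25·0.17 = 0.478375.

0.478375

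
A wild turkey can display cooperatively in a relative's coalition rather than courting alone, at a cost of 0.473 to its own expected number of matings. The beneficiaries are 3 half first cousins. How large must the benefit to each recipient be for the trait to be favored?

r to a half first cousin = 0.0625 (half first cousins share one grandparent — one path of length 4: r = (1/2)^4 = 1/16).
Hamilton's rule with n recipients of equal r: n·r·B > C, so B > C/(n·r) = 0.473/(3·0.0625) = 2.5227.

2.5227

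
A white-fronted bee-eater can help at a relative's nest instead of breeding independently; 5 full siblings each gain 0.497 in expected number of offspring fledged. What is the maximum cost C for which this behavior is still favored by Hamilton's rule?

1.2425

r to a full sibling = 1/2 (full sibs share both parents — two paths of length 2: r = 2·(1/2)^2 = 1/2).
Hamilton's rule: n·r·B > C, so the trait is favored while C < n·r·B = 5·0.5·0.497 = 1.2425.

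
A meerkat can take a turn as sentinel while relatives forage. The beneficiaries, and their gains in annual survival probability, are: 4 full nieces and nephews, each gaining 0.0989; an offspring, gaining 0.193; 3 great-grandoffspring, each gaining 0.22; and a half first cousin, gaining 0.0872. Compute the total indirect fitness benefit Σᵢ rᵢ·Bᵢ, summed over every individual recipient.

r to a full niece or nephew = 0.25 (full aunt/uncle↔niece/nephew: two paths of length 3 through the shared grandparent pair: r = 2·(1/2)^3 = 1/4).
r to an offspring = 0.5 (one parent–offspring link: r = (1/2)^1 = 1/2).
r to a great-grandoffspring = 1/8 (three parent–offspring links: r = (1/2)^3 = 1/8).
r to a half first cousin = 0.0625 (half first cousins share one grandparent — one path of length 4: r = (1/2)^4 = 1/16).
Summing one r·B term per recipient: 4·0.25·0.0989 + 1·0.5·0.193 + 3·0.125·0.22 + 1·0.0625·0.0872 = 0.28335.

0.28335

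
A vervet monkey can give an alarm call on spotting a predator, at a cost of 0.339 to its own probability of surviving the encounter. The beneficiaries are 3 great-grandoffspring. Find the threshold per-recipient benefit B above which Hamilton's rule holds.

0.904

r to a great-grandoffspring = 1/8 (three parent–offspring links: r = (1/2)^3 = 1/8).
Hamilton's rule with n recipients of equal r: n·r·B > C, so B > C/(n·r) = 0.339/(3·0.125) = 0.904.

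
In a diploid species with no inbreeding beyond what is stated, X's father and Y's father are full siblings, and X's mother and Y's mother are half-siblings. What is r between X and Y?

Wright's path rule: contributions from independent ancestry routes add.
X and Y are related in two ways: first cousins through their fathers (r = 1/8) and half first cousins through their mothers (r = 1/16).
r = 1/8 + 1/16 = 0.1875.

0.1875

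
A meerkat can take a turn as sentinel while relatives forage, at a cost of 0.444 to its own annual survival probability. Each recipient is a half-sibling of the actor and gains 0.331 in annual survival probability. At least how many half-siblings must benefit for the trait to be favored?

r to a half-sibling = 1/4 (half-sibs share one parent — one path of length 2: r = (1/2)^2 = 1/4).
Hamilton's rule: n·r·B > C  ⇒  n > C/(r·B) = 0.444/(0.25·0.331) = 5.366.
The smallest integer exceeding 5.366 is 6.

6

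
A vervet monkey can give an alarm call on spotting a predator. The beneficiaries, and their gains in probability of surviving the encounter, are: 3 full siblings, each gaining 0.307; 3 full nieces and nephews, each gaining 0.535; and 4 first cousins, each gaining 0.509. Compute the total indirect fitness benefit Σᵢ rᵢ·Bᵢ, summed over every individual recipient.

1.11625

r to a full sibling = 1/2 (full sibs share both parents — two paths of length 2: r = 2·(1/2)^2 = 1/2).
r to a full niece or nephew = 1/4 (full aunt/uncle↔niece/nephew: two paths of length 3 through the shared grandparent pair: r = 2·(1/2)^3 = 1/4).
r to a first cousin = 1/8 (first cousins share one grandparent pair — two paths of length 4: r = 2·(1/2)^4 = 1/8).
Summing one r·B term per recipient: 3·0.5·0.307 + 3·0.25·0.535 + 4·0.125·0.509 = 1.11625.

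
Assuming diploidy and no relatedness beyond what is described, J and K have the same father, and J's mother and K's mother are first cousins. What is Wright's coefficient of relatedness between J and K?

With two independent routes of shared ancestry, r is the sum of the two contributions.
J and K are related in two ways: half-sibs through their shared father (r = 1/4) and second cousins through their mothers (r = 1/32).
r = 1/4 + 1/32 = 0.28125.

0.28125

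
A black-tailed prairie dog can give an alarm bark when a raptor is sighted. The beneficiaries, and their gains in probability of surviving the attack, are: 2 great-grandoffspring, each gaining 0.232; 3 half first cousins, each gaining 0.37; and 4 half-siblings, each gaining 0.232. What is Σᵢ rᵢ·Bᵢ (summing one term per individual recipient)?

0.359375

r to a great-grandoffspring = 0.125 (three parent–offspring links: r = (1/2)^3 = 1/8).
r to a half first cousin = 1/16 (half first cousins share one grandparent — one path of length 4: r = (1/2)^4 = 1/16).
r to a half-sibling = 0.25 (half-sibs share one parent — one path of length 2: r = (1/2)^2 = 1/4).
Summing one r·B term per recipient: 2·0.125·0.232 + 3·0.0625·0.37 + 4·0.25·0.232 = 0.359375.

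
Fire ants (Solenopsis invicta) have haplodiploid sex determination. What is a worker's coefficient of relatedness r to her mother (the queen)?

0.5

One meiotic link between diploid queen and diploid daughter: r = 1/2.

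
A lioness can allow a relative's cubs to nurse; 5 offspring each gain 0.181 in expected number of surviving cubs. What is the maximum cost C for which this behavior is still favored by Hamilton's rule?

0.4525

r to an offspring = 1/2 (one parent–offspring link: r = (1/2)^1 = 1/2).
Hamilton's rule: n·r·B > C, so the trait is favored while C < n·r·B = 5·0.5·0.181 = 0.4525.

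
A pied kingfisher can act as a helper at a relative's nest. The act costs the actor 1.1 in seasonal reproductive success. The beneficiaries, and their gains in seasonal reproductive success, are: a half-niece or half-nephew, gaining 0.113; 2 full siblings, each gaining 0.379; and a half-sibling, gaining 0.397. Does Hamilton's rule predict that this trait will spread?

No

Hamilton's rule: the trait is favored when the sum of r·B over every recipient exceeds the actor's cost C.
r to a half-niece or half-nephew = 1/8 (half-aunt/uncle↔niece/nephew: one path of length 3: r = (1/2)^3 = 1/8).
r to a full sibling = 1/2 (full sibs share both parents — two paths of length 2: r = 2·(1/2)^2 = 1/2).
r to a half-sibling = 0.25 (half-sibs share one parent — one path of length 2: r = (1/2)^2 = 1/4).
Summing one r·B term per recipient: 1·0.125·0.113 + 2·0.5·0.379 + 1·0.25·0.397 = 0.492375.
0.492375 < 1.1: the indirect benefit is less than the cost.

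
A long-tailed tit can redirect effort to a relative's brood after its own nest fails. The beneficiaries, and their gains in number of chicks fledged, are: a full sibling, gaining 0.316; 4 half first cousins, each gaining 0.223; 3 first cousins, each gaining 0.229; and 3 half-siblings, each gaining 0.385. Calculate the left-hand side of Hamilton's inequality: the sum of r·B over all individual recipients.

r to a full sibling = 0.5 (full sibs share both parents — two paths of length 2: r = 2·(1/2)^2 = 1/2).
r to a half first cousin = 1/16 (half first cousins share one grandparent — one path of length 4: r = (1/2)^4 = 1/16).
r to a first cousin = 1/8 (first cousins share one grandparent pair — two paths of length 4: r = 2·(1/2)^4 = 1/8).
r to a half-sibling = 1/4 (half-sibs share one parent — one path of length 2: r = (1/2)^2 = 1/4).
Summing one r·B term per recipient: 1·0.5·0.316 + 4·0.0625·0.223 + 3·0.125·0.229 + 3·0.25·0.385 = 0.588375.

0.588375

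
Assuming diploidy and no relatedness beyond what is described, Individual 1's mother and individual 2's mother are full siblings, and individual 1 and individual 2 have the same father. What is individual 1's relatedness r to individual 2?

0.375

Independent pedigree routes through distinct common ancestors add.
Individual 1 and individual 2 are related in two ways: first cousins through their mothers (r = 1/8) and half-sibs through their shared father (r = 1/4).
r = 1/8 + 1/4 = 0.375.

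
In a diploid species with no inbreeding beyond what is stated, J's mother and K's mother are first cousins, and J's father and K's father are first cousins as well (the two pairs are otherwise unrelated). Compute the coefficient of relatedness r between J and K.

Independent pedigree routes through distinct common ancestors add.
J and K are related in two ways: second cousins through their mothers (r = 1/32) and second cousins through their fathers (r = 1/32).
r = 1/32 + 1/32 = 1/16 = 0.0625.

0.0625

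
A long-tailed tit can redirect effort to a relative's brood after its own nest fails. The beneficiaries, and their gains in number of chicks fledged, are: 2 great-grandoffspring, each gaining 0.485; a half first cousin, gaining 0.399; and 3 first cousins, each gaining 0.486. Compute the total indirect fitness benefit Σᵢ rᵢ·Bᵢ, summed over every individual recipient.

0.3284375

r to a great-grandoffspring = 0.125 (three parent–offspring links: r = (1/2)^3 = 1/8).
r to a half first cousin = 0.0625 (half first cousins share one grandparent — one path of length 4: r = (1/2)^4 = 1/16).
r to a first cousin = 1/8 (first cousins share one grandparent pair — two paths of length 4: r = 2·(1/2)^4 = 1/8).
Summing one r·B term per recipient: 2·0.125·0.485 + 1·0.0625·0.399 + 3·0.125·0.486 = 0.3284375.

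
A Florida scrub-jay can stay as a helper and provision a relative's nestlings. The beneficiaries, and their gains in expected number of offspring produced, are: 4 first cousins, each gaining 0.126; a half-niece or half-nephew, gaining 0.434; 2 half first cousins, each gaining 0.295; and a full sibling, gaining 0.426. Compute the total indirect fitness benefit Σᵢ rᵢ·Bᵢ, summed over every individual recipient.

0.367125

r to a first cousin = 0.125 (first cousins share one grandparent pair — two paths of length 4: r = 2·(1/2)^4 = 1/8).
r to a half-niece or half-nephew = 1/8 (half-aunt/uncle↔niece/nephew: one path of length 3: r = (1/2)^3 = 1/8).
r to a half first cousin = 0.0625 (half first cousins share one grandparent — one path of length 4: r = (1/2)^4 = 1/16).
r to a full sibling = 0.5 (full sibs share both parents — two paths of length 2: r = 2·(1/2)^2 = 1/2).
Summing one r·B term per recipient: 4·0.125·0.126 + 1·0.125·0.434 + 2·0.0625·0.295 + 1·0.5·0.426 = 0.367125.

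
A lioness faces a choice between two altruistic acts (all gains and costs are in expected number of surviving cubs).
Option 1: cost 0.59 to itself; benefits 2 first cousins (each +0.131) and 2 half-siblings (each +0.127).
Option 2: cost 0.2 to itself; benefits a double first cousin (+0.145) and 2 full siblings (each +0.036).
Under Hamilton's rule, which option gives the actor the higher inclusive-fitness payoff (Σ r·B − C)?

Option 2

Option 1: r to a first cousin = 0.125.
Option 1: r to a half-sibling = 0.25.
Option 1: Σ r·B − C = (2·0.125·0.131 + 2·0.25·0.127) − 0.59 = -0.49375.
Option 2: r to a double first cousin = 0.25.
Option 2: r to a full sibling = 0.5.
Option 2: Σ r·B − C = (1·0.25·0.145 + 2·0.5·0.036) − 0.2 = -0.12775.
Option 2 has the higher net inclusive-fitness payoff.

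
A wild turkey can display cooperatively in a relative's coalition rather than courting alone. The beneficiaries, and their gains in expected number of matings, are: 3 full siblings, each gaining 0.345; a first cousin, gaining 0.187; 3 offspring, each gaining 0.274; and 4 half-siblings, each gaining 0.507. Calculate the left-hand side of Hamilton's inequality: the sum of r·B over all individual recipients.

1.458875

r to a full sibling = 0.5 (full sibs share both parents — two paths of length 2: r = 2·(1/2)^2 = 1/2).
r to a first cousin = 1/8 (first cousins share one grandparent pair — two paths of length 4: r = 2·(1/2)^4 = 1/8).
r to an offspring = 1/2 (one parent–offspring link: r = (1/2)^1 = 1/2).
r to a half-sibling = 1/4 (half-sibs share one parent — one path of length 2: r = (1/2)^2 = 1/4).
Summing one r·B term per recipient: 3·0.5·0.345 + 1·0.125·0.187 + 3·0.5·0.274 + 4·0.25·0.507 = 1.458875.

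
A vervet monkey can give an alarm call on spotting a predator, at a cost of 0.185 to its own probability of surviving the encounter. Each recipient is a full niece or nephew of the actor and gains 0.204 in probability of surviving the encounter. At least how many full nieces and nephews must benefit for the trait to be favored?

r to a full niece or nephew = 1/4 (full aunt/uncle↔niece/nephew: two paths of length 3 through the shared grandparent pair: r = 2·(1/2)^3 = 1/4).
Hamilton's rule: n·r·B > C  ⇒  n > C/(r·B) = 0.185/(0.25·0.204) = 3.627.
The smallest integer exceeding 3.627 is 4.

4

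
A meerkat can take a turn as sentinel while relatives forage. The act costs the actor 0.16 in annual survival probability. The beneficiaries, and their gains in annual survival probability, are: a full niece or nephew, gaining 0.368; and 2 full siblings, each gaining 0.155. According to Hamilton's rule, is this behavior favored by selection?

Yes

Hamilton's rule: the trait is favored when the sum of r·B over every recipient exceeds the actor's cost C.
r to a full niece or nephew = 1/4 (full aunt/uncle↔niece/nephew: two paths of length 3 through the shared grandparent pair: r = 2·(1/2)^3 = 1/4).
r to a full sibling = 0.5 (full sibs share both parents — two paths of length 2: r = 2·(1/2)^2 = 1/2).
Summing one r·B term per recipient: 1·0.25·0.368 + 2·0.5·0.155 = 0.247.
0.247 > 0.16: the indirect benefit exceeds the cost.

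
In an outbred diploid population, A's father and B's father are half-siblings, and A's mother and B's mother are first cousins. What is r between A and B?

0.09375

With two independent routes of shared ancestry, r is the sum of the two contributions.
A and B are related in two ways: half first cousins through their fathers (r = 1/16) and second cousins through their mothers (r = 1/32).
r = 1/16 + 1/32 = 3/32 = 0.09375.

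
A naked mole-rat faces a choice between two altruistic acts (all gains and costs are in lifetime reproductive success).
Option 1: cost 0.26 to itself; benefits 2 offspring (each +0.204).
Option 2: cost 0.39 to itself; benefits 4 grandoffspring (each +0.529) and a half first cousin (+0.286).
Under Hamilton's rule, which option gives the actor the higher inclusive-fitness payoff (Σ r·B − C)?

Option 2

Option 1: r to an offspring = 0.5.
Option 1: Σ r·B − C = (2·0.5·0.204) − 0.26 = -0.056.
Option 2: r to a grandoffspring = 0.25.
Option 2: r to a half first cousin = 0.0625.
Option 2: Σ r·B − C = (4·0.25·0.529 + 1·0.0625·0.286) − 0.39 = 0.156875.
Option 2 has the higher net inclusive-fitness payoff.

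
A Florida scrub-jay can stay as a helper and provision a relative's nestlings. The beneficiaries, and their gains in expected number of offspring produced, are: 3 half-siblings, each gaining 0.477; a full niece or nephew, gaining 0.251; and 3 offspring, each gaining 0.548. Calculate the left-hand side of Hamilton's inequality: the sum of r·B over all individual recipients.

r to a half-sibling = 0.25 (half-sibs share one parent — one path of length 2: r = (1/2)^2 = 1/4).
r to a full niece or nephew = 0.25 (full aunt/uncle↔niece/nephew: two paths of length 3 through the shared grandparent pair: r = 2·(1/2)^3 = 1/4).
r to an offspring = 0.5 (one parent–offspring link: r = (1/2)^1 = 1/2).
Summing one r·B term per recipient: 3·0.25·0.477 + 1·0.25·0.251 + 3·0.5·0.548 = 1.2425.

1.2425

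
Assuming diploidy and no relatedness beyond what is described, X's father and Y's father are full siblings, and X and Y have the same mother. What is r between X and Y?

0.375

Independent pedigree routes through distinct common ancestors add.
X and Y are related in two ways: first cousins through their fathers (r = 1/8) and half-sibs through their shared mother (r = 1/4).
r = 1/8 + 1/4 = 0.375.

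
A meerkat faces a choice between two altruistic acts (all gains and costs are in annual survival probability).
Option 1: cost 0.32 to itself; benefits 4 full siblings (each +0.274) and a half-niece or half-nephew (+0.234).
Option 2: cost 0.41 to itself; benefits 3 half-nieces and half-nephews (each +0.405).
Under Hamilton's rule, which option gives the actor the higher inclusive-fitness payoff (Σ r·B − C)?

Option 1: r to a full sibling = 0.5.
Option 1: r to a half-niece or half-nephew = 0.125.
Option 1: Σ r·B − C = (4·0.5·0.274 + 1·0.125·0.234) − 0.32 = 0.25725.
Option 2: r to a half-niece or half-nephew = 0.125.
Option 2: Σ r·B − C = (3·0.125·0.405) − 0.41 = -0.258125.
Option 1 has the higher net inclusive-fitness payoff.

Option 1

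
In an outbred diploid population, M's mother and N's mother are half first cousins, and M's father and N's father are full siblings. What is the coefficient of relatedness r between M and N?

0.140625

Independent pedigree routes through distinct common ancestors add.
M and N are related in two ways: half second cousins through their mothers (r = 1/64) and first cousins through their fathers (r = 1/8).
r = 1/64 + 1/8 = 0.140625.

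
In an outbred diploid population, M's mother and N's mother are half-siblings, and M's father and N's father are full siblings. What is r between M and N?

0.1875

Independent pedigree routes through distinct common ancestors add.
M and N are related in two ways: half first cousins through their mothers (r = 1/16) and first cousins through their fathers (r = 1/8).
r = 1/16 + 1/8 = 0.1875.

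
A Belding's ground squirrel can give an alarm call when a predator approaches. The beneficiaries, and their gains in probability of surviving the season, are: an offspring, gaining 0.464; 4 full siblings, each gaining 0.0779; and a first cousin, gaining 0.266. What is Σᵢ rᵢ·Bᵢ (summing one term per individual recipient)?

0.42105

r to an offspring = 1/2 (one parent–offspring link: r = (1/2)^1 = 1/2).
r to a full sibling = 0.5 (full sibs share both parents — two paths of length 2: r = 2·(1/2)^2 = 1/2).
r to a first cousin = 1/8 (first cousins share one grandparent pair — two paths of length 4: r = 2·(1/2)^4 = 1/8).
Summing one r·B term per recipient: 1·0.5·0.464 + 4·0.5·0.0779 + 1·0.125·0.266 = 0.42105.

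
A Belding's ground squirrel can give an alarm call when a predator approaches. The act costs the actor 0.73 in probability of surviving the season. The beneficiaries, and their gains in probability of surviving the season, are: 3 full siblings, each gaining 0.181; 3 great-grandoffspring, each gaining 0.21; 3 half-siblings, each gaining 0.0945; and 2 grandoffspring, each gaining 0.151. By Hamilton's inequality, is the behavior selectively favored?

No

Hamilton's rule: the trait is favored when the sum of r·B over every recipient exceeds the actor's cost C.
r to a full sibling = 1/2 (full sibs share both parents — two paths of length 2: r = 2·(1/2)^2 = 1/2).
r to a great-grandoffspring = 0.125 (three parent–offspring links: r = (1/2)^3 = 1/8).
r to a half-sibling = 1/4 (half-sibs share one parent — one path of length 2: r = (1/2)^2 = 1/4).
r to a grandoffspring = 0.25 (two parent–offspring links: r = (1/2)^2 = 1/4).
Summing one r·B term per recipient: 3·0.5·0.181 + 3·0.125·0.21 + 3·0.25·0.0945 + 2·0.25·0.151 = 0.496625.
0.496625 < 0.73: the indirect benefit is less than the cost.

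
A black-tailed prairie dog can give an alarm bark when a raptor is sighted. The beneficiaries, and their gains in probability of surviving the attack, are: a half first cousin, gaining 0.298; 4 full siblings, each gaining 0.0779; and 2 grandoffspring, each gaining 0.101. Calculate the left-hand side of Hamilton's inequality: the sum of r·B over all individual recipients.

r to a half first cousin = 0.0625 (half first cousins share one grandparent — one path of length 4: r = (1/2)^4 = 1/16).
r to a full sibling = 1/2 (full sibs share both parents — two paths of length 2: r = 2·(1/2)^2 = 1/2).
r to a grandoffspring = 1/4 (two parent–offspring links: r = (1/2)^2 = 1/4).
Summing one r·B term per recipient: 1·0.0625·0.298 + 4·0.5·0.0779 + 2·0.25·0.101 = 0.224925.

0.224925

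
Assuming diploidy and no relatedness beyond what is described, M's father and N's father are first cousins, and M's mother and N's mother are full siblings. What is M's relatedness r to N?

0.15625

Wright's path rule: contributions from independent ancestry routes add.
M and N are related in two ways: second cousins through their fathers (r = 1/32) and first cousins through their mothers (r = 1/8).
r = 1/32 + 1/8 = 5/32 = 0.15625.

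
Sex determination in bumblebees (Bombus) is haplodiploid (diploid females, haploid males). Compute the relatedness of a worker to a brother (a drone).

Her haploid brother carries none of their father's genes and a random half of their mother's genome; that half matches the maternal half of her own genome with probability 1/2: r = 1/2 · 1/2 = 1/4.

0.25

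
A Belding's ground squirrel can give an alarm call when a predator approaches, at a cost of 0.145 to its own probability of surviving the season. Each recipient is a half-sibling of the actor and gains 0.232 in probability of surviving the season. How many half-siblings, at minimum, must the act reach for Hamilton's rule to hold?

r to a half-sibling = 0.25 (half-sibs share one parent — one path of length 2: r = (1/2)^2 = 1/4).
Hamilton's rule: n·r·B > C  ⇒  n > C/(r·B) = 0.145/(0.25·0.232) = 2.5.
The smallest integer exceeding 2.5 is 3.

3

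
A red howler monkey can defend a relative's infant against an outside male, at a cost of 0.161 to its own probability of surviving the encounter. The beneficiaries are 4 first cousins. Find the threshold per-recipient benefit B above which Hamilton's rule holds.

0.322

r to a first cousin = 1/8 (first cousins share one grandparent pair — two paths of length 4: r = 2·(1/2)^4 = 1/8).
Hamilton's rule with n recipients of equal r: n·r·B > C, so B > C/(n·r) = 0.161/(4·0.125) = 0.322.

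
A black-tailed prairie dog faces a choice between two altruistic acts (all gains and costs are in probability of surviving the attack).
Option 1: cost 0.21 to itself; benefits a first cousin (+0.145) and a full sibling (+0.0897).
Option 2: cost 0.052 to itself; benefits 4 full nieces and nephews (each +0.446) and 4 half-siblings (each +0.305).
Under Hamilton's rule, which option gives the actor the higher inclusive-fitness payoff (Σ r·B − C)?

Option 2

Option 1: r to a first cousin = 0.125.
Option 1: r to a full sibling = 0.5.
Option 1: Σ r·B − C = (1·0.125·0.145 + 1·0.5·0.0897) − 0.21 = -0.147025.
Option 2: r to a full niece or nephew = 0.25.
Option 2: r to a half-sibling = 0.25.
Option 2: Σ r·B − C = (4·0.25·0.446 + 4·0.25·0.305) − 0.052 = 0.699.
Option 2 has the higher net inclusive-fitness payoff.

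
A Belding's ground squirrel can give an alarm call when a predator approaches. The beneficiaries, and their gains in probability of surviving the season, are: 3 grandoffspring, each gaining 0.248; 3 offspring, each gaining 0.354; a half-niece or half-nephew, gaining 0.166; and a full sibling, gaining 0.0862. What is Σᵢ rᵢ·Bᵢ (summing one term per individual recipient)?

0.78085

r to a grandoffspring = 0.25 (two parent–offspring links: r = (1/2)^2 = 1/4).
r to an offspring = 1/2 (one parent–offspring link: r = (1/2)^1 = 1/2).
r to a half-niece or half-nephew = 0.125 (half-aunt/uncle↔niece/nephew: one path of length 3: r = (1/2)^3 = 1/8).
r to a full sibling = 0.5 (full sibs share both parents — two paths of length 2: r = 2·(1/2)^2 = 1/2).
Summing one r·B term per recipient: 3·0.25·0.248 + 3·0.5·0.354 + 1·0.125·0.166 + 1·0.5·0.0862 = 0.78085.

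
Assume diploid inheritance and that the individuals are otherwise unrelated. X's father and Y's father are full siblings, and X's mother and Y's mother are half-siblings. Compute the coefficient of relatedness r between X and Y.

Wright's path rule: contributions from independent ancestry routes add.
X and Y are related in two ways: first cousins through their fathers (r = 1/8) and half first cousins through their mothers (r = 1/16).
r = 1/8 + 1/16 = 0.1875.

0.1875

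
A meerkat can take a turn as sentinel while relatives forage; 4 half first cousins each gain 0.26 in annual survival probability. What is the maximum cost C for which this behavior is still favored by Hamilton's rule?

r to a half first cousin = 0.0625 (half first cousins share one grandparent — one path of length 4: r = (1/2)^4 = 1/16).
Hamilton's rule: n·r·B > C, so the trait is favored while C < n·r·B = 4·0.0625·0.26 = 0.065.

0.065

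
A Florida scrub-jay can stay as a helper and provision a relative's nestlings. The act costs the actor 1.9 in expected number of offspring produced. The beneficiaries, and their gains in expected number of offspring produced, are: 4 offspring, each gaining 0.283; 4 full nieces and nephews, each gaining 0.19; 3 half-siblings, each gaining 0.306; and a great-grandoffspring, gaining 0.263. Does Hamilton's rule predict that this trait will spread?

Hamilton's rule: the trait is favored when the sum of r·B over every recipient exceeds the actor's cost C.
r to an offspring = 1/2 (one parent–offspring link: r = (1/2)^1 = 1/2).
r to a full niece or nephew = 1/4 (full aunt/uncle↔niece/nephew: two paths of length 3 through the shared grandparent pair: r = 2·(1/2)^3 = 1/4).
r to a half-sibling = 0.25 (half-sibs share one parent — one path of length 2: r = (1/2)^2 = 1/4).
r to a great-grandoffspring = 1/8 (three parent–offspring links: r = (1/2)^3 = 1/8).
Summing one r·B term per recipient: 4·0.5·0.283 + 4·0.25·0.19 + 3·0.25·0.306 + 1·0.125·0.263 = 1.018375.
1.018375 < 1.9: the indirect benefit is less than the cost.

No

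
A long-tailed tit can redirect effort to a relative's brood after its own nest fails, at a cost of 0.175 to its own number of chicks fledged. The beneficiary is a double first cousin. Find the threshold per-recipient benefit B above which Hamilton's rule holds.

0.7

r to a double first cousin = 1/4 (double first cousins share both grandparent pairs — four paths of length 4: r = 4·(1/2)^4 = 1/4).
Hamilton's rule with n recipients of equal r: n·r·B > C, so B > C/(n·r) = 0.175/(1·0.25) = 0.7.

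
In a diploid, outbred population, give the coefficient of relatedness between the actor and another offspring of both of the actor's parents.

Each parent–offspring link contributes a factor of 1/2, and independent paths through distinct common ancestors add.
Full sibs share both parents — two paths of length 2: r = 2·(1/2)^2 = 1/2.

0.5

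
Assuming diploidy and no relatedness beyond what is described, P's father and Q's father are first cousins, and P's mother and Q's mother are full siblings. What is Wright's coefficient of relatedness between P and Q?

0.15625

Wright's path rule: contributions from independent ancestry routes add.
P and Q are related in two ways: second cousins through their fathers (r = 1/32) and first cousins through their mothers (r = 1/8).
r = 1/32 + 1/8 = 5/32 = 0.15625.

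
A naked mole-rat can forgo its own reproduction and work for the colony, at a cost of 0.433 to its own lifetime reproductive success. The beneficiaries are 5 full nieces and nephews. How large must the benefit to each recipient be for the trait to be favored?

r to a full niece or nephew = 1/4 (full aunt/uncle↔niece/nephew: two paths of length 3 through the shared grandparent pair: r = 2·(1/2)^3 = 1/4).
Hamilton's rule with n recipients of equal r: n·r·B > C, so B > C/(n·r) = 0.433/(5·0.25) = 0.3464.

0.3464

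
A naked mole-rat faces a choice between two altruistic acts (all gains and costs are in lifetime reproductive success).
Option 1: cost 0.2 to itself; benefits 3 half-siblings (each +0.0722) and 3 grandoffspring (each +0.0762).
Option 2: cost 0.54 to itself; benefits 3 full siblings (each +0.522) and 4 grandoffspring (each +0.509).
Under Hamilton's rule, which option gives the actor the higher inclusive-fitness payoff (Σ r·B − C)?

Option 2

Option 1: r to a half-sibling = 0.25.
Option 1: r to a grandoffspring = 0.25.
Option 1: Σ r·B − C = (3·0.25·0.0722 + 3·0.25·0.0762) − 0.2 = -0.0887.
Option 2: r to a full sibling = 0.5.
Option 2: r to a grandoffspring = 0.25.
Option 2: Σ r·B − C = (3·0.5·0.522 + 4·0.25·0.509) − 0.54 = 0.752.
Option 2 has the higher net inclusive-fitness payoff.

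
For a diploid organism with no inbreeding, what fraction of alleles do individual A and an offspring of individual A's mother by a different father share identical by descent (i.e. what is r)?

0.25

Each parent–offspring link contributes a factor of 1/2, and independent paths through distinct common ancestors add.
Half-sibs share one parent — one path of length 2: r = (1/2)^2 = 1/4.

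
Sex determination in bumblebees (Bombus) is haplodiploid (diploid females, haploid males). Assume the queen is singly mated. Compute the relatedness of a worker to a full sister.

0.75

Haplodiploid full sisters inherit their father's entire haploid genome identically (contributing 1/2) and on average half of their mother's contribution (1/2 · 1/2 = 1/4); r = 1/2 + 1/4 = 3/4.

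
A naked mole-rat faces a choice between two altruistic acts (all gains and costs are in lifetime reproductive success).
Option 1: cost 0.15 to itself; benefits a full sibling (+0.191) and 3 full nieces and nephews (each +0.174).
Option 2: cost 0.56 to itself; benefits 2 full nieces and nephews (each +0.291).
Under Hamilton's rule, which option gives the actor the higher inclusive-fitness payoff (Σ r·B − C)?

Option 1

Option 1: r to a full sibling = 0.5.
Option 1: r to a full niece or nephew = 0.25.
Option 1: Σ r·B − C = (1·0.5·0.191 + 3·0.25·0.174) − 0.15 = 0.076.
Option 2: r to a full niece or nephew = 0.25.
Option 2: Σ r·B − C = (2·0.25·0.291) − 0.56 = -0.4145.
Option 1 has the higher net inclusive-fitness payoff.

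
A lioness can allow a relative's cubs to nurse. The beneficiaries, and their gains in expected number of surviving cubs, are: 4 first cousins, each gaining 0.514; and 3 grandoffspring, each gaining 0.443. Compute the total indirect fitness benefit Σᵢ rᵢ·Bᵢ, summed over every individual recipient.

r to a first cousin = 1/8 (first cousins share one grandparent pair — two paths of length 4: r = 2·(1/2)^4 = 1/8).
r to a grandoffspring = 1/4 (two parent–offspring links: r = (1/2)^2 = 1/4).
Summing one r·B term per recipient: 4·0.125·0.514 + 3·0.25·0.443 = 0.58925.

0.58925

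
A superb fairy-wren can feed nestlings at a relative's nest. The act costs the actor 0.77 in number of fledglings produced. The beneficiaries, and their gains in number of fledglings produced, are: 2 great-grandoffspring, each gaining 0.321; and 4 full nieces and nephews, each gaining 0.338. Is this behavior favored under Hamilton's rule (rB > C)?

Hamilton's rule: the trait is favored when the sum of r·B over every recipient exceeds the actor's cost C.
r to a great-grandoffspring = 0.125 (three parent–offspring links: r = (1/2)^3 = 1/8).
r to a full niece or nephew = 1/4 (full aunt/uncle↔niece/nephew: two paths of length 3 through the shared grandparent pair: r = 2·(1/2)^3 = 1/4).
Summing one r·B term per recipient: 2·0.125·0.321 + 4·0.25·0.338 = 0.41825.
0.41825 < 0.77: the indirect benefit is less than the cost.

No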